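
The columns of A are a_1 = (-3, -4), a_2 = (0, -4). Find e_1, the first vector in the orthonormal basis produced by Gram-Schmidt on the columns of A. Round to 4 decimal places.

e_1 = a_1/‖a_1‖ = (-3, -4)/5.0000 = (-0.6000, -0.8000).

e_1 = (-0.6000, -0.8000)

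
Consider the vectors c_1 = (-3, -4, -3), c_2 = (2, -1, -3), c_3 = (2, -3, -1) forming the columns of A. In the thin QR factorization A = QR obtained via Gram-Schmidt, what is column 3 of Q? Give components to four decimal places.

c_1 = (-3, -4, -3); ‖c_1‖ = 5.8310, so e_1 = (-0.5145, -0.6860, -0.5145).
e_1·c_2 = (-0.5145)·2 + (-0.6860)·(-1) + (-0.5145)·(-3) = 1.2005.
u_2 = c_2 − 1.2005·e_1 = (2.6176, -0.1765, -2.3824).
‖u_2‖ = 3.5438, so e_2 = (0.7386, -0.0498, -0.6723).
e_1·c_3 = (-0.5145)·2 + (-0.6860)·(-3) + (-0.5145)·(-1) = 1.5435; e_2·c_3 = 0.7386·2 + (-0.0498)·(-3) + (-0.6723)·(-1) = 2.2989.
u_3 = c_3 − 1.5435·e_1 − 2.2989·e_2 = (1.0960, -1.8267, 1.3396).
‖u_3‖ = 2.5165, so e_3 = (0.4355, -0.7259, 0.5323).

e_3 = (0.4355, -0.7259, 0.5323)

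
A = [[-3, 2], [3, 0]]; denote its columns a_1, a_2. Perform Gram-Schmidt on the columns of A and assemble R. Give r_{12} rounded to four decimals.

e_1 = a_1/‖a_1‖ = (-3, 3)/4.2426 = (-0.7071, 0.7071).
r_{12} = e_1·a_2 = -1.4142.

r_{12} = -1.4142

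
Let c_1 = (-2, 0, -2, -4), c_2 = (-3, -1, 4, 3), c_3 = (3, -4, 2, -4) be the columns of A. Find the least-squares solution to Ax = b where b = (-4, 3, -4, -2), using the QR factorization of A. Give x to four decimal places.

c_1 = (-2, 0, -2, -4); ‖c_1‖ = 4.8990, so q_1 = (-0.4082, 0.0000, -0.4082, -0.8165).
q_1·c_2 = (-0.4082)·(-3) + 0.0000·(-1) + (-0.4082)·4 + (-0.8165)·3 = -2.8577.
u_2 = c_2 + 2.8577·q_1 = (-4.1667, -1.0000, 2.8333, 0.6667).
‖u_2‖ = 5.1801, so q_2 = (-0.8044, -0.1930, 0.5470, 0.1287).
q_1·c_3 = (-0.4082)·3 + 0.0000·(-4) + (-0.4082)·2 + (-0.8165)·(-4) = 1.2247; q_2·c_3 = (-0.8044)·3 + (-0.1930)·(-4) + 0.5470·2 + 0.1287·(-4) = -1.0618.
u_3 = c_3 − 1.2247·q_1 + 1.0618·q_2 = (2.6460, -4.2050, 3.0807, -2.8634).
‖u_3‖ = 6.5094, so q_3 = (0.4065, -0.6460, 0.4733, -0.4399).
Qᵀb = (4.8990, 0.1930, -4.5772).
Back-substitute: x_3 = -4.5772/6.5094 = -0.7032.
x_2 = (0.1930 + 1.0618·(-0.7032))/5.1801 = -0.1069.
x_1 = (4.8990 + 2.8577·(-0.1069) − 1.2247·(-0.7032))/4.8990 = 1.1135.

x = (1.1135, -0.1069, -0.7032)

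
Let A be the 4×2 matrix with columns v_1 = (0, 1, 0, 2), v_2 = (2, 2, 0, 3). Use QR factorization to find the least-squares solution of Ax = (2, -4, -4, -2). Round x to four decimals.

x = (-2.6667, 0.6667)

q_1 = v_1/‖v_1‖ = (0, 1, 0, 2)/2.2361 = (0.0000, 0.4472, 0.0000, 0.8944).
r_{12} = q_1·v_2 = 3.5777.
u_2 = v_2 − 3.5777·q_1 = (2.0000, 0.4000, 0.0000, -0.2000).
‖u_2‖ = 2.0494, so q_2 = (0.9759, 0.1952, 0.0000, -0.0976).
Qᵀb = (-3.5777, 1.3663).
Back-substitute: x_2 = 1.3663/2.0494 = 0.6667.
x_1 = (-3.5777 − 3.5777·0.6667)/2.2361 = -2.6667.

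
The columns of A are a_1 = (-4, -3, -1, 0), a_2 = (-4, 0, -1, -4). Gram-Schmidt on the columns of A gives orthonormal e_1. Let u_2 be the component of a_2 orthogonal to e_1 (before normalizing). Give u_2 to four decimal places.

u_2 = (-1.3846, 1.9615, -0.3462, -4.0000)

a_1 = (-4, -3, -1, 0); ‖a_1‖ = 5.0990, so e_1 = (-0.7845, -0.5883, -0.1961, 0.0000).
e_1·a_2 = (-0.7845)·(-4) + (-0.5883)·0 + (-0.1961)·(-1) + 0.0000·(-4) = 3.3340.
u_2 = a_2 − 3.3340·e_1 = (-1.3846, 1.9615, -0.3462, -4.0000).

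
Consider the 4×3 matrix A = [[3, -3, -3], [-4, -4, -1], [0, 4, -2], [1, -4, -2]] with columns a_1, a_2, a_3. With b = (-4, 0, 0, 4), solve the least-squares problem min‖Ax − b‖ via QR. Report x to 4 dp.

q_1 = a_1/‖a_1‖ = (3, -4, 0, 1)/5.0990 = (0.5883, -0.7845, 0.0000, 0.1961).
r_{12} = q_1·a_2 = 0.5883.
u_2 = a_2 − 0.5883·q_1 = (-3.3462, -3.5385, 4.0000, -4.1154).
‖u_2‖ = 7.5269, so q_2 = (-0.4446, -0.4701, 0.5314, -0.5468).
r_{13} = q_1·a_3 = -1.3728; r_{23} = q_2·a_3 = 1.8345.
u_3 = a_3 + 1.3728·q_1 − 1.8345·q_2 = (-1.3768, -1.2145, -2.9749, -0.7278).
‖u_3‖ = 3.5707, so q_3 = (-0.3856, -0.3401, -0.8331, -0.2038).
Qᵀb = (-1.5689, -0.4088, 0.7270).
Back-substitute: x_3 = 0.7270/3.5707 = 0.2036.
x_2 = (-0.4088 − 1.8345·0.2036)/7.5269 = -0.1039.
x_1 = (-1.5689 − 0.5883·(-0.1039) + 1.3728·0.2036)/5.0990 = -0.2409.

x = (-0.2409, -0.1039, 0.2036)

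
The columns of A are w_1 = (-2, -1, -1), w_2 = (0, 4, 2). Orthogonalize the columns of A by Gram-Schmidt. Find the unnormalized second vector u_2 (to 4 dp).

w_1 = (-2, -1, -1); ‖w_1‖ = 2.4495, so e_1 = (-0.8165, -0.4082, -0.4082).
e_1·w_2 = (-0.8165)·0 + (-0.4082)·4 + (-0.4082)·2 = -2.4495.
u_2 = w_2 + 2.4495·e_1 = (-2.0000, 3.0000, 1.0000).

u_2 = (-2.0000, 3.0000, 1.0000)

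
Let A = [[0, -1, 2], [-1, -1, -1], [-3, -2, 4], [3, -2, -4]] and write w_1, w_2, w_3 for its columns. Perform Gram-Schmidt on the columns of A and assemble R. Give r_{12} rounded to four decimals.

w_1 = (0, -1, -3, 3); ‖w_1‖ = 4.3589, so q_1 = (0.0000, -0.2294, -0.6882, 0.6882).
r_{12} = q_1·w_2 = 0.2294.

r_{12} = 0.2294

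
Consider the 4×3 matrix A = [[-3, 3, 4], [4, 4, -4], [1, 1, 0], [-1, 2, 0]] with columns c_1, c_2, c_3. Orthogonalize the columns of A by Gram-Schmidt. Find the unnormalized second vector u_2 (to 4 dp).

q_1 = c_1/‖c_1‖ = (-3, 4, 1, -1)/5.1962 = (-0.5774, 0.7698, 0.1925, -0.1925).
r_{12} = q_1·c_2 = 1.1547.
u_2 = c_2 − 1.1547·q_1 = (3.6667, 3.1111, 0.7778, 2.2222).

u_2 = (3.6667, 3.1111, 0.7778, 2.2222)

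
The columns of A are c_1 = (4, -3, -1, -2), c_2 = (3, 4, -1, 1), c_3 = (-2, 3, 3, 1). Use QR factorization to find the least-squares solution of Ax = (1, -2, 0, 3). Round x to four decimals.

c_1 = (4, -3, -1, -2); ‖c_1‖ = 5.4772, so q_1 = (0.7303, -0.5477, -0.1826, -0.3651).
q_1·c_2 = 0.7303·3 + (-0.5477)·4 + (-0.1826)·(-1) + (-0.3651)·1 = -0.1826.
u_2 = c_2 + 0.1826·q_1 = (3.1333, 3.9000, -1.0333, 0.9333).
‖u_2‖ = 5.1929, so q_2 = (0.6034, 0.7510, -0.1990, 0.1797).
q_1·c_3 = 0.7303·(-2) + (-0.5477)·3 + (-0.1826)·3 + (-0.3651)·1 = -4.0166; q_2·c_3 = 0.6034·(-2) + 0.7510·3 + (-0.1990)·3 + 0.1797·1 = 0.6291.
u_3 = c_3 + 4.0166·q_1 − 0.6291·q_2 = (0.5538, 0.3276, 2.3918, -0.5797).
‖u_3‖ = 2.5438, so q_3 = (0.2177, 0.1288, 0.9403, -0.2279).
Qᵀb = (0.7303, -0.3595, -0.7235).
Back-substitute: x_3 = -0.7235/2.5438 = -0.2844.
x_2 = (-0.3595 − 0.6291·(-0.2844))/5.1929 = -0.0348.
x_1 = (0.7303 + 0.1826·(-0.0348) + 4.0166·(-0.2844))/5.4772 = -0.0764.

x = (-0.0764, -0.0348, -0.2844)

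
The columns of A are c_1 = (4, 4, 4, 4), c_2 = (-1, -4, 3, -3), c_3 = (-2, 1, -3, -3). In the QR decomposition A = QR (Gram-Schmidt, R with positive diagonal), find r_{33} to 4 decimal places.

c_1 = (4, 4, 4, 4); ‖c_1‖ = 8.0000, so e_1 = (0.5000, 0.5000, 0.5000, 0.5000).
e_1·c_2 = 0.5000·(-1) + 0.5000·(-4) + 0.5000·3 + 0.5000·(-3) = -2.5000.
u_2 = c_2 + 2.5000·e_1 = (0.2500, -2.7500, 4.2500, -1.7500).
‖u_2‖ = 5.3619, so e_2 = (0.0466, -0.5129, 0.7926, -0.3264).
e_1·c_3 = 0.5000·(-2) + 0.5000·1 + 0.5000·(-3) + 0.5000·(-3) = -3.5000; e_2·c_3 = 0.0466·(-2) + (-0.5129)·1 + 0.7926·(-3) + (-0.3264)·(-3) = -2.0049.
u_3 = c_3 + 3.5000·e_1 + 2.0049·e_2 = (-0.1565, 1.7217, 0.3391, -1.9043).
r_{33} = ‖u_3‖ = 2.5943.

r_{33} = 2.5943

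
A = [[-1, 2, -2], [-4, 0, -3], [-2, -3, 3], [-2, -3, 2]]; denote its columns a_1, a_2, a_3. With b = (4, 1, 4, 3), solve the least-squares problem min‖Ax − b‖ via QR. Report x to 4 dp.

x = (-2.7646, 3.4309, 3.2017)

a_1 = (-1, -4, -2, -2); ‖a_1‖ = 5.0000, so q_1 = (-0.2000, -0.8000, -0.4000, -0.4000).
q_1·a_2 = (-0.2000)·2 + (-0.8000)·0 + (-0.4000)·(-3) + (-0.4000)·(-3) = 2.0000.
u_2 = a_2 − 2.0000·q_1 = (2.4000, 1.6000, -2.2000, -2.2000).
‖u_2‖ = 4.2426, so q_2 = (0.5657, 0.3771, -0.5185, -0.5185).
q_1·a_3 = (-0.2000)·(-2) + (-0.8000)·(-3) + (-0.4000)·3 + (-0.4000)·2 = 0.8000; q_2·a_3 = 0.5657·(-2) + 0.3771·(-3) + (-0.5185)·3 + (-0.5185)·2 = -4.8555.
u_3 = a_3 − 0.8000·q_1 + 4.8555·q_2 = (0.9067, -0.5289, 0.8022, -0.1978).
‖u_3‖ = 1.3358, so q_3 = (0.6787, -0.3959, 0.6005, -0.1481).
Qᵀb = (-4.4000, -0.9899, 4.2770).
Back-substitute: x_3 = 4.2770/1.3358 = 3.2017.
x_2 = (-0.9899 + 4.8555·3.2017)/4.2426 = 3.4309.
x_1 = (-4.4000 − 2.0000·3.4309 − 0.8000·3.2017)/5.0000 = -2.7646.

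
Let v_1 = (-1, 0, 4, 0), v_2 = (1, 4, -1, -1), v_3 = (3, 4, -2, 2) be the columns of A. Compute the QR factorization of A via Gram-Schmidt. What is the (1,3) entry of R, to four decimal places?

r_{13} = -2.6679

v_1 = (-1, 0, 4, 0); ‖v_1‖ = 4.1231, so e_1 = (-0.2425, 0.0000, 0.9701, 0.0000).
r_{13} = e_1·v_3 = -2.6679.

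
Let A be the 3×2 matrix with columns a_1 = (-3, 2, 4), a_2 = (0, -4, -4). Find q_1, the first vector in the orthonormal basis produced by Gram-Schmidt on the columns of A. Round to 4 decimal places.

q_1 = (-0.5571, 0.3714, 0.7428)

q_1 = a_1/‖a_1‖ = (-3, 2, 4)/5.3852 = (-0.5571, 0.3714, 0.7428).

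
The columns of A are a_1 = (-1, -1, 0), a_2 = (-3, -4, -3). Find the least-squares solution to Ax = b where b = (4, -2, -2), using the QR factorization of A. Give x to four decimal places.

x = (-4.3158, 0.9474)

a_1 = (-1, -1, 0); ‖a_1‖ = 1.4142, so q_1 = (-0.7071, -0.7071, 0.0000).
q_1·a_2 = (-0.7071)·(-3) + (-0.7071)·(-4) + 0.0000·(-3) = 4.9497.
u_2 = a_2 − 4.9497·q_1 = (0.5000, -0.5000, -3.0000).
‖u_2‖ = 3.0822, so q_2 = (0.1622, -0.1622, -0.9733).
Qᵀb = (-1.4142, 2.9200).
Back-substitute: x_2 = 2.9200/3.0822 = 0.9474.
x_1 = (-1.4142 − 4.9497·0.9474)/1.4142 = -4.3158.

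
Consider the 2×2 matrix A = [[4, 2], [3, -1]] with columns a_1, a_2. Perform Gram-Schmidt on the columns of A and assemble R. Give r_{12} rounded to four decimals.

q_1 = a_1/‖a_1‖ = (4, 3)/5.0000 = (0.8000, 0.6000).
r_{12} = q_1·a_2 = 1.0000.

r_{12} = 1.0000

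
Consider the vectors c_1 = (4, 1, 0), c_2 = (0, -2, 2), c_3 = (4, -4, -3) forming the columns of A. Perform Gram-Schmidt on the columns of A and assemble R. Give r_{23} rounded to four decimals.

r_{23} = 1.2244

c_1 = (4, 1, 0); ‖c_1‖ = 4.1231, so q_1 = (0.9701, 0.2425, 0.0000).
q_1·c_2 = 0.9701·0 + 0.2425·(-2) + 0.0000·2 = -0.4851.
u_2 = c_2 + 0.4851·q_1 = (0.4706, -1.8824, 2.0000).
‖u_2‖ = 2.7865, so q_2 = (0.1689, -0.6755, 0.7177).
r_{23} = q_2·c_3 = 1.2244.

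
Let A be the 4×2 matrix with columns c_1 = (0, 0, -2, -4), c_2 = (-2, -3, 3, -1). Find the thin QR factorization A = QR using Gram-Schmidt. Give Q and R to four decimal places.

Q = [[0.0000, -0.4189], [0.0000, -0.6283], [-0.4472, 0.5864], [-0.8944, -0.2932]], R = [[4.4721, -0.4472], [0.0000, 4.7749]]

q_1 = c_1/‖c_1‖ = (0, 0, -2, -4)/4.4721 = (0.0000, 0.0000, -0.4472, -0.8944).
r_{12} = q_1·c_2 = -0.4472.
u_2 = c_2 + 0.4472·q_1 = (-2.0000, -3.0000, 2.8000, -1.4000).
‖u_2‖ = 4.7749, so q_2 = (-0.4189, -0.6283, 0.5864, -0.2932).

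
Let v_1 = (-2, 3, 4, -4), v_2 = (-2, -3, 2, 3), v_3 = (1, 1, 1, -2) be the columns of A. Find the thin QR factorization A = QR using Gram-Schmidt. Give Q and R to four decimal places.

Q = [[-0.2981, -0.4879, 0.7570], [0.4472, -0.4879, -0.4025], [0.5963, 0.5692, 0.4696], [-0.5963, 0.4472, -0.2108]], R = [[6.7082, -1.3416, 1.9379], [0.0000, 4.9193, -1.3010], [0.0000, 0.0000, 1.2457]]

q_1 = v_1/‖v_1‖ = (-2, 3, 4, -4)/6.7082 = (-0.2981, 0.4472, 0.5963, -0.5963).
r_{12} = q_1·v_2 = -1.3416.
u_2 = v_2 + 1.3416·q_1 = (-2.4000, -2.4000, 2.8000, 2.2000).
‖u_2‖ = 4.9193, so q_2 = (-0.4879, -0.4879, 0.5692, 0.4472).
r_{13} = q_1·v_3 = 1.9379; r_{23} = q_2·v_3 = -1.3010.
u_3 = v_3 − 1.9379·q_1 + 1.3010·q_2 = (0.9431, -0.5014, 0.5849, -0.2626).
‖u_3‖ = 1.2457, so q_3 = (0.7570, -0.4025, 0.4696, -0.2108).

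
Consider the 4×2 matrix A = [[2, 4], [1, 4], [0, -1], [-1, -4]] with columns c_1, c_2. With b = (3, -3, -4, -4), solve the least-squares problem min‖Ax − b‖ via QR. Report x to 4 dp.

x = (0.6053, 0.2105)

c_1 = (2, 1, 0, -1); ‖c_1‖ = 2.4495, so q_1 = (0.8165, 0.4082, 0.0000, -0.4082).
q_1·c_2 = 0.8165·4 + 0.4082·4 + 0.0000·(-1) + (-0.4082)·(-4) = 6.5320.
u_2 = c_2 − 6.5320·q_1 = (-1.3333, 1.3333, -1.0000, -1.3333).
‖u_2‖ = 2.5166, so q_2 = (-0.5298, 0.5298, -0.3974, -0.5298).
Qᵀb = (2.8577, 0.5298).
Back-substitute: x_2 = 0.5298/2.5166 = 0.2105.
x_1 = (2.8577 − 6.5320·0.2105)/2.4495 = 0.6053.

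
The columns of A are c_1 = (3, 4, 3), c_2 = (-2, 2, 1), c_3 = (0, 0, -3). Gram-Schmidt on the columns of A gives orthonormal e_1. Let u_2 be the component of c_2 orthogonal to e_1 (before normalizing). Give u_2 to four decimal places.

c_1 = (3, 4, 3); ‖c_1‖ = 5.8310, so e_1 = (0.5145, 0.6860, 0.5145).
e_1·c_2 = 0.5145·(-2) + 0.6860·2 + 0.5145·1 = 0.8575.
u_2 = c_2 − 0.8575·e_1 = (-2.4412, 1.4118, 0.5588).

u_2 = (-2.4412, 1.4118, 0.5588)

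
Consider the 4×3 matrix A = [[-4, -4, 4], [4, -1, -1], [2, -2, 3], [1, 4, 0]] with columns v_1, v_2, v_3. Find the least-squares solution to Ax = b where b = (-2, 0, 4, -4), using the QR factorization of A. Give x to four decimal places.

e_1 = v_1/‖v_1‖ = (-4, 4, 2, 1)/6.0828 = (-0.6576, 0.6576, 0.3288, 0.1644).
r_{12} = e_1·v_2 = 1.9728.
u_2 = v_2 − 1.9728·e_1 = (-2.7027, -2.2973, -2.6486, 3.6757).
‖u_2‖ = 5.7540, so e_2 = (-0.4697, -0.3993, -0.4603, 0.6388).
r_{13} = e_1·v_3 = -2.3016; r_{23} = e_2·v_3 = -2.8605.
u_3 = v_3 + 2.3016·e_1 + 2.8605·e_2 = (1.1429, -0.6286, 2.4400, 2.2057).
‖u_3‖ = 3.5384, so e_3 = (0.3230, -0.1776, 0.6896, 0.6234).
Qᵀb = (1.9728, -3.4571, -0.3811).
Back-substitute: x_3 = -0.3811/3.5384 = -0.1077.
x_2 = (-3.4571 + 2.8605·(-0.1077))/5.7540 = -0.6544.
x_1 = (1.9728 − 1.9728·(-0.6544) + 2.3016·(-0.1077))/6.0828 = 0.4958.

x = (0.4958, -0.6544, -0.1077)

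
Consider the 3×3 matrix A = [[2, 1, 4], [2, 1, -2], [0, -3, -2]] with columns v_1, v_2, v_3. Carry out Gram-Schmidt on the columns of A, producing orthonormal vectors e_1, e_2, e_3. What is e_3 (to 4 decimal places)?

e_3 = (0.7071, -0.7071, 0.0000)

v_1 = (2, 2, 0); ‖v_1‖ = 2.8284, so e_1 = (0.7071, 0.7071, 0.0000).
e_1·v_2 = 0.7071·1 + 0.7071·1 + 0.0000·(-3) = 1.4142.
u_2 = v_2 − 1.4142·e_1 = (0.0000, 0.0000, -3.0000).
‖u_2‖ = 3.0000, so e_2 = (0.0000, 0.0000, -1.0000).
e_1·v_3 = 0.7071·4 + 0.7071·(-2) + 0.0000·(-2) = 1.4142; e_2·v_3 = 0.0000·4 + 0.0000·(-2) + (-1.0000)·(-2) = 2.0000.
u_3 = v_3 − 1.4142·e_1 − 2.0000·e_2 = (3.0000, -3.0000, 0.0000).
‖u_3‖ = 4.2426, so e_3 = (0.7071, -0.7071, 0.0000).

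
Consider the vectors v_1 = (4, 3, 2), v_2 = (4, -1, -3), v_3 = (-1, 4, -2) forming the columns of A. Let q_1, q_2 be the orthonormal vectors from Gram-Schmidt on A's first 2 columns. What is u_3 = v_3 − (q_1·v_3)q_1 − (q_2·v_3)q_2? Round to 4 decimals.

u_3 = (-1.1816, 3.3759, -2.7007)

q_1 = v_1/‖v_1‖ = (4, 3, 2)/5.3852 = (0.7428, 0.5571, 0.3714).
r_{12} = q_1·v_2 = 1.2999.
u_2 = v_2 − 1.2999·q_1 = (3.0345, -1.7241, -3.4828).
‖u_2‖ = 4.9306, so q_2 = (0.6154, -0.3497, -0.7064).
r_{13} = q_1·v_3 = 0.7428; r_{23} = q_2·v_3 = -0.6015.
u_3 = v_3 − 0.7428·q_1 + 0.6015·q_2 = (-1.1816, 3.3759, -2.7007).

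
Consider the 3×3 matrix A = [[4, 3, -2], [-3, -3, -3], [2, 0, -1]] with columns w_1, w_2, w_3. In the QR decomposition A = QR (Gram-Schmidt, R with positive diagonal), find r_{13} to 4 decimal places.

w_1 = (4, -3, 2); ‖w_1‖ = 5.3852, so q_1 = (0.7428, -0.5571, 0.3714).
r_{13} = q_1·w_3 = -0.1857.

r_{13} = -0.1857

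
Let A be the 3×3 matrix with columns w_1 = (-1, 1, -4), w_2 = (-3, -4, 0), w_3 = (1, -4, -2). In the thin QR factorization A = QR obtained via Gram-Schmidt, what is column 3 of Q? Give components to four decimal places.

e_3 = (0.7551, -0.5663, -0.3304)

w_1 = (-1, 1, -4); ‖w_1‖ = 4.2426, so e_1 = (-0.2357, 0.2357, -0.9428).
e_1·w_2 = (-0.2357)·(-3) + 0.2357·(-4) + (-0.9428)·0 = -0.2357.
u_2 = w_2 + 0.2357·e_1 = (-3.0556, -3.9444, -0.2222).
‖u_2‖ = 4.9944, so e_2 = (-0.6118, -0.7898, -0.0445).
e_1·w_3 = (-0.2357)·1 + 0.2357·(-4) + (-0.9428)·(-2) = 0.7071; e_2·w_3 = (-0.6118)·1 + (-0.7898)·(-4) + (-0.0445)·(-2) = 2.6363.
u_3 = w_3 − 0.7071·e_1 − 2.6363·e_2 = (2.7795, -2.0846, -1.2160).
‖u_3‖ = 3.6810, so e_3 = (0.7551, -0.5663, -0.3304).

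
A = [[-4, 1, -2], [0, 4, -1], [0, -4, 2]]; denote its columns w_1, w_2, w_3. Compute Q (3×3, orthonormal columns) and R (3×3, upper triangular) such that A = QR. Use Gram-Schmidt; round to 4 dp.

Q = [[-1.0000, 0.0000, 0.0000], [0.0000, 0.7071, 0.7071], [0.0000, -0.7071, 0.7071]], R = [[4.0000, -1.0000, 2.0000], [0.0000, 5.6569, -2.1213], [0.0000, 0.0000, 0.7071]]

w_1 = (-4, 0, 0); ‖w_1‖ = 4.0000, so q_1 = (-1.0000, 0.0000, 0.0000).
q_1·w_2 = (-1.0000)·1 + 0.0000·4 + 0.0000·(-4) = -1.0000.
u_2 = w_2 + 1.0000·q_1 = (0.0000, 4.0000, -4.0000).
‖u_2‖ = 5.6569, so q_2 = (0.0000, 0.7071, -0.7071).
q_1·w_3 = (-1.0000)·(-2) + 0.0000·(-1) + 0.0000·2 = 2.0000; q_2·w_3 = 0.0000·(-2) + 0.7071·(-1) + (-0.7071)·2 = -2.1213.
u_3 = w_3 − 2.0000·q_1 + 2.1213·q_2 = (0.0000, 0.5000, 0.5000).
‖u_3‖ = 0.7071, so q_3 = (0.0000, 0.7071, 0.7071).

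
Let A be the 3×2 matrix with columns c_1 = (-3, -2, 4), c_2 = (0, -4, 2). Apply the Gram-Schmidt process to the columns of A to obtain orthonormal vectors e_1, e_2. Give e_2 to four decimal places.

e_2 = (0.4952, -0.8666, -0.0619)

c_1 = (-3, -2, 4); ‖c_1‖ = 5.3852, so e_1 = (-0.5571, -0.3714, 0.7428).
e_1·c_2 = (-0.5571)·0 + (-0.3714)·(-4) + 0.7428·2 = 2.9711.
u_2 = c_2 − 2.9711·e_1 = (1.6552, -2.8966, -0.2069).
‖u_2‖ = 3.3425, so e_2 = (0.4952, -0.8666, -0.0619).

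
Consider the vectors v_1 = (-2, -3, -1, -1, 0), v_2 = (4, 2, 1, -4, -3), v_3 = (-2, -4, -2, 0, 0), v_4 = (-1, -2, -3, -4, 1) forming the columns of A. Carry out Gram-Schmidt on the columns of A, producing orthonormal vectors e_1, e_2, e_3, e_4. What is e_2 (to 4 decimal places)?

v_1 = (-2, -3, -1, -1, 0); ‖v_1‖ = 3.8730, so e_1 = (-0.5164, -0.7746, -0.2582, -0.2582, 0.0000).
e_1·v_2 = (-0.5164)·4 + (-0.7746)·2 + (-0.2582)·1 + (-0.2582)·(-4) + 0.0000·(-3) = -2.8402.
u_2 = v_2 + 2.8402·e_1 = (2.5333, -0.2000, 0.2667, -4.7333, -3.0000).
‖u_2‖ = 6.1590, so e_2 = (0.4113, -0.0325, 0.0433, -0.7685, -0.4871).

e_2 = (0.4113, -0.0325, 0.0433, -0.7685, -0.4871)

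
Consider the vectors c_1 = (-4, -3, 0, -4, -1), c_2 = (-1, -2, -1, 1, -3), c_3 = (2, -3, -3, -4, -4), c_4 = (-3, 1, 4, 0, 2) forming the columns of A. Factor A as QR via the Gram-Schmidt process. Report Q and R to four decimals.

Q = [[-0.6172, -0.0381, 0.6876, 0.2015], [-0.4629, -0.3618, -0.0816, 0.0757], [0.0000, -0.2666, -0.3774, 0.8539], [-0.6172, 0.4951, -0.5669, -0.1456], [-0.1543, -0.7426, -0.2380, -0.4508]], R = [[6.4807, 1.3887, 3.2404, 1.0801], [0.0000, 3.7512, 2.7991, -2.7991], [0.0000, 0.0000, 5.9720, -4.1301], [0.0000, 0.0000, 0.0000, 1.9851]]

c_1 = (-4, -3, 0, -4, -1); ‖c_1‖ = 6.4807, so q_1 = (-0.6172, -0.4629, 0.0000, -0.6172, -0.1543).
q_1·c_2 = (-0.6172)·(-1) + (-0.4629)·(-2) + 0.0000·(-1) + (-0.6172)·1 + (-0.1543)·(-3) = 1.3887.
u_2 = c_2 − 1.3887·q_1 = (-0.1429, -1.3571, -1.0000, 1.8571, -2.7857).
‖u_2‖ = 3.7512, so q_2 = (-0.0381, -0.3618, -0.2666, 0.4951, -0.7426).
q_1·c_3 = (-0.6172)·2 + (-0.4629)·(-3) + 0.0000·(-3) + (-0.6172)·(-4) + (-0.1543)·(-4) = 3.2404; q_2·c_3 = (-0.0381)·2 + (-0.3618)·(-3) + (-0.2666)·(-3) + 0.4951·(-4) + (-0.7426)·(-4) = 2.7991.
u_3 = c_3 − 3.2404·q_1 − 2.7991·q_2 = (4.1066, -0.4873, -2.2538, -3.3858, -1.4213).
‖u_3‖ = 5.9720, so q_3 = (0.6876, -0.0816, -0.3774, -0.5669, -0.2380).
q_1·c_4 = (-0.6172)·(-3) + (-0.4629)·1 + 0.0000·4 + (-0.6172)·0 + (-0.1543)·2 = 1.0801; q_2·c_4 = (-0.0381)·(-3) + (-0.3618)·1 + (-0.2666)·4 + 0.4951·0 + (-0.7426)·2 = -2.7991; q_3·c_4 = 0.6876·(-3) + (-0.0816)·1 + (-0.3774)·4 + (-0.5669)·0 + (-0.2380)·2 = -4.1301.
u_4 = c_4 − 1.0801·q_1 + 2.7991·q_2 + 4.1301·q_3 = (0.4001, 0.1503, 1.6951, -0.2891, -0.8950).
‖u_4‖ = 1.9851, so q_4 = (0.2015, 0.0757, 0.8539, -0.1456, -0.4508).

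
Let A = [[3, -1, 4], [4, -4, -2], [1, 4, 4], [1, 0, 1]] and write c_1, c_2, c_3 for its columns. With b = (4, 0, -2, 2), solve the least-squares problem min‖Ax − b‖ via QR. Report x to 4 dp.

c_1 = (3, 4, 1, 1); ‖c_1‖ = 5.1962, so q_1 = (0.5774, 0.7698, 0.1925, 0.1925).
q_1·c_2 = 0.5774·(-1) + 0.7698·(-4) + 0.1925·4 + 0.1925·0 = -2.8868.
u_2 = c_2 + 2.8868·q_1 = (0.6667, -1.7778, 4.5556, 0.5556).
‖u_2‖ = 4.9666, so q_2 = (0.1342, -0.3579, 0.9172, 0.1119).
q_1·c_3 = 0.5774·4 + 0.7698·(-2) + 0.1925·4 + 0.1925·1 = 1.7321; q_2·c_3 = 0.1342·4 + (-0.3579)·(-2) + 0.9172·4 + 0.1119·1 = 5.0337.
u_3 = c_3 − 1.7321·q_1 − 5.0337·q_2 = (2.3243, -1.5315, -0.9505, 0.1036).
‖u_3‖ = 2.9432, so q_3 = (0.7897, -0.5204, -0.3229, 0.0352).
Qᵀb = (2.3094, -1.0738, 3.8752).
Back-substitute: x_3 = 3.8752/2.9432 = 1.3167.
x_2 = (-1.0738 − 5.0337·1.3167)/4.9666 = -1.5507.
x_1 = (2.3094 + 2.8868·(-1.5507) − 1.7321·1.3167)/5.1962 = -0.8560.

x = (-0.8560, -1.5507, 1.3167)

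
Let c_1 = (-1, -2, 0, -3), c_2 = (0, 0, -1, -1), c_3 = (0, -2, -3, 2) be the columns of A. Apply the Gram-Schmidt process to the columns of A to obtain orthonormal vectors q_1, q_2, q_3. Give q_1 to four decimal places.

q_1 = c_1/‖c_1‖ = (-1, -2, 0, -3)/3.7417 = (-0.2673, -0.5345, 0.0000, -0.8018).

q_1 = (-0.2673, -0.5345, 0.0000, -0.8018)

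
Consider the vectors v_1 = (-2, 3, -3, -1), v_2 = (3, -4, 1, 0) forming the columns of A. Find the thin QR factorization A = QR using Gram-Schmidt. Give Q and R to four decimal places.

Q = [[-0.4170, 0.4493], [0.6255, -0.4826], [-0.6255, -0.6657], [-0.2085, -0.3495]], R = [[4.7958, -4.3788], [0.0000, 2.6127]]

v_1 = (-2, 3, -3, -1); ‖v_1‖ = 4.7958, so e_1 = (-0.4170, 0.6255, -0.6255, -0.2085).
e_1·v_2 = (-0.4170)·3 + 0.6255·(-4) + (-0.6255)·1 + (-0.2085)·0 = -4.3788.
u_2 = v_2 + 4.3788·e_1 = (1.1739, -1.2609, -1.7391, -0.9130).
‖u_2‖ = 2.6127, so e_2 = (0.4493, -0.4826, -0.6657, -0.3495).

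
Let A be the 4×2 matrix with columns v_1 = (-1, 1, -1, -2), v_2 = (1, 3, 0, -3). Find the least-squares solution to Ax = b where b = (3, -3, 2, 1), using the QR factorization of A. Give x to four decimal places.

x = (-1.7101, 0.2464)

e_1 = v_1/‖v_1‖ = (-1, 1, -1, -2)/2.6458 = (-0.3780, 0.3780, -0.3780, -0.7559).
r_{12} = e_1·v_2 = 3.0237.
u_2 = v_2 − 3.0237·e_1 = (2.1429, 1.8571, 1.1429, -0.7143).
‖u_2‖ = 3.1396, so e_2 = (0.6825, 0.5915, 0.3640, -0.2275).
Qᵀb = (-3.7796, 0.7735).
Back-substitute: x_2 = 0.7735/3.1396 = 0.2464.
x_1 = (-3.7796 − 3.0237·0.2464)/2.6458 = -1.7101.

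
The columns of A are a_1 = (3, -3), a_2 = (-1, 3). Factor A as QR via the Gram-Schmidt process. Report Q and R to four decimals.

Q = [[0.7071, 0.7071], [-0.7071, 0.7071]], R = [[4.2426, -2.8284], [0.0000, 1.4142]]

q_1 = a_1/‖a_1‖ = (3, -3)/4.2426 = (0.7071, -0.7071).
r_{12} = q_1·a_2 = -2.8284.
u_2 = a_2 + 2.8284·q_1 = (1.0000, 1.0000).
‖u_2‖ = 1.4142, so q_2 = (0.7071, 0.7071).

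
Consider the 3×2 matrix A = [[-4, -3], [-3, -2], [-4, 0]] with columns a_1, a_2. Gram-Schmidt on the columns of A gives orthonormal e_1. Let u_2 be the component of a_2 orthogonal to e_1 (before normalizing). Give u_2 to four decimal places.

u_2 = (-1.2439, -0.6829, 1.7561)

a_1 = (-4, -3, -4); ‖a_1‖ = 6.4031, so e_1 = (-0.6247, -0.4685, -0.6247).
e_1·a_2 = (-0.6247)·(-3) + (-0.4685)·(-2) + (-0.6247)·0 = 2.8111.
u_2 = a_2 − 2.8111·e_1 = (-1.2439, -0.6829, 1.7561).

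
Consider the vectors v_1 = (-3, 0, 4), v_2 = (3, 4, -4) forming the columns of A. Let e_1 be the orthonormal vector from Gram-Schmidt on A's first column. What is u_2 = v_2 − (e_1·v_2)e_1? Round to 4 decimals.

u_2 = (0.0000, 4.0000, 0.0000)

v_1 = (-3, 0, 4); ‖v_1‖ = 5.0000, so e_1 = (-0.6000, 0.0000, 0.8000).
e_1·v_2 = (-0.6000)·3 + 0.0000·4 + 0.8000·(-4) = -5.0000.
u_2 = v_2 + 5.0000·e_1 = (0.0000, 4.0000, 0.0000).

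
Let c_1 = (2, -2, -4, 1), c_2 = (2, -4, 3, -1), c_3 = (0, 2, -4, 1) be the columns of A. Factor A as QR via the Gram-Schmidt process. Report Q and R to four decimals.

c_1 = (2, -2, -4, 1); ‖c_1‖ = 5.0000, so e_1 = (0.4000, -0.4000, -0.8000, 0.2000).
e_1·c_2 = 0.4000·2 + (-0.4000)·(-4) + (-0.8000)·3 + 0.2000·(-1) = -0.2000.
u_2 = c_2 + 0.2000·e_1 = (2.0800, -4.0800, 2.8400, -0.9600).
‖u_2‖ = 5.4736, so e_2 = (0.3800, -0.7454, 0.5189, -0.1754).
e_1·c_3 = 0.4000·0 + (-0.4000)·2 + (-0.8000)·(-4) + 0.2000·1 = 2.6000; e_2·c_3 = 0.3800·0 + (-0.7454)·2 + 0.5189·(-4) + (-0.1754)·1 = -3.7416.
u_3 = c_3 − 2.6000·e_1 + 3.7416·e_2 = (0.3818, 0.2510, 0.0214, -0.1762).
‖u_3‖ = 0.4902, so e_3 = (0.7789, 0.5120, 0.0436, -0.3595).

Q = [[0.4000, 0.3800, 0.7789], [-0.4000, -0.7454, 0.5120], [-0.8000, 0.5189, 0.0436], [0.2000, -0.1754, -0.3595]], R = [[5.0000, -0.2000, 2.6000], [0.0000, 5.4736, -3.7416], [0.0000, 0.0000, 0.4902]]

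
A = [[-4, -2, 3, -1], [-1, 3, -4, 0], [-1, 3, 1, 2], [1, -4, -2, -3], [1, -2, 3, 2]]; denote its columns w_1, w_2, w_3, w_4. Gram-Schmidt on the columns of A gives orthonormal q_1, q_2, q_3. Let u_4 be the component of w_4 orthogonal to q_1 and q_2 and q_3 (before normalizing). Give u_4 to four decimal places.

u_4 = (0.0728, 0.8563, 0.0579, 0.0933, 1.1119)

w_1 = (-4, -1, -1, 1, 1); ‖w_1‖ = 4.4721, so q_1 = (-0.8944, -0.2236, -0.2236, 0.2236, 0.2236).
q_1·w_2 = (-0.8944)·(-2) + (-0.2236)·3 + (-0.2236)·3 + 0.2236·(-4) + 0.2236·(-2) = -0.8944.
u_2 = w_2 + 0.8944·q_1 = (-2.8000, 2.8000, 2.8000, -3.8000, -1.8000).
‖u_2‖ = 6.4187, so q_2 = (-0.4362, 0.4362, 0.4362, -0.5920, -0.2804).
q_1·w_3 = (-0.8944)·3 + (-0.2236)·(-4) + (-0.2236)·1 + 0.2236·(-2) + 0.2236·3 = -1.7889; q_2·w_3 = (-0.4362)·3 + 0.4362·(-4) + 0.4362·1 + (-0.5920)·(-2) + (-0.2804)·3 = -2.2746.
u_3 = w_3 + 1.7889·q_1 + 2.2746·q_2 = (0.4078, -3.4078, 1.5922, -2.9466, 2.7621).
‖u_3‖ = 5.5341, so q_3 = (0.0737, -0.6158, 0.2877, -0.5324, 0.4991).
q_1·w_4 = (-0.8944)·(-1) + (-0.2236)·0 + (-0.2236)·2 + 0.2236·(-3) + 0.2236·2 = 0.2236; q_2·w_4 = (-0.4362)·(-1) + 0.4362·0 + 0.4362·2 + (-0.5920)·(-3) + (-0.2804)·2 = 2.5239; q_3·w_4 = 0.0737·(-1) + (-0.6158)·0 + 0.2877·2 + (-0.5324)·(-3) + 0.4991·2 = 3.0973.
u_4 = w_4 − 0.2236·q_1 − 2.5239·q_2 − 3.0973·q_3 = (0.0728, 0.8563, 0.0579, 0.0933, 1.1119).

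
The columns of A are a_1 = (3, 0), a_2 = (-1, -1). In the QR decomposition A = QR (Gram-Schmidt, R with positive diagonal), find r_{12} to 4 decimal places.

r_{12} = -1.0000

q_1 = a_1/‖a_1‖ = (3, 0)/3.0000 = (1.0000, 0.0000).
r_{12} = q_1·a_2 = -1.0000.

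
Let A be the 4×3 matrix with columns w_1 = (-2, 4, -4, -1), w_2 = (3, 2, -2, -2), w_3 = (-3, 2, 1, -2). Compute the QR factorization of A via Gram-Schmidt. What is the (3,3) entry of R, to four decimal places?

w_1 = (-2, 4, -4, -1); ‖w_1‖ = 6.0828, so e_1 = (-0.3288, 0.6576, -0.6576, -0.1644).
e_1·w_2 = (-0.3288)·3 + 0.6576·2 + (-0.6576)·(-2) + (-0.1644)·(-2) = 1.9728.
u_2 = w_2 − 1.9728·e_1 = (3.6486, 0.7027, -0.7027, -1.6757).
‖u_2‖ = 4.1362, so e_2 = (0.8821, 0.1699, -0.1699, -0.4051).
e_1·w_3 = (-0.3288)·(-3) + 0.6576·2 + (-0.6576)·1 + (-0.1644)·(-2) = 1.9728; e_2·w_3 = 0.8821·(-3) + 0.1699·2 + (-0.1699)·1 + (-0.4051)·(-2) = -1.6662.
u_3 = w_3 − 1.9728·e_1 + 1.6662·e_2 = (-0.8815, 0.9858, 2.0142, -2.3507).
r_{33} = ‖u_3‖ = 3.3663.

r_{33} = 3.3663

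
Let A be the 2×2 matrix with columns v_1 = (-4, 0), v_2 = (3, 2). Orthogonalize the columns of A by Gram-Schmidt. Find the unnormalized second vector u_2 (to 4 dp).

u_2 = (0.0000, 2.0000)

v_1 = (-4, 0); ‖v_1‖ = 4.0000, so e_1 = (-1.0000, 0.0000).
e_1·v_2 = (-1.0000)·3 + 0.0000·2 = -3.0000.
u_2 = v_2 + 3.0000·e_1 = (0.0000, 2.0000).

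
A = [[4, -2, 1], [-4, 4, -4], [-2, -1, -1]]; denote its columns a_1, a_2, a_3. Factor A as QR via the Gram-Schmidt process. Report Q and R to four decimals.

Q = [[0.6667, 0.1617, -0.7276], [-0.6667, 0.5659, -0.4851], [-0.3333, -0.8085, -0.4851]], R = [[6.0000, -3.6667, 3.6667], [0.0000, 2.7487, -1.2935], [0.0000, 0.0000, 1.6977]]

a_1 = (4, -4, -2); ‖a_1‖ = 6.0000, so e_1 = (0.6667, -0.6667, -0.3333).
e_1·a_2 = 0.6667·(-2) + (-0.6667)·4 + (-0.3333)·(-1) = -3.6667.
u_2 = a_2 + 3.6667·e_1 = (0.4444, 1.5556, -2.2222).
‖u_2‖ = 2.7487, so e_2 = (0.1617, 0.5659, -0.8085).
e_1·a_3 = 0.6667·1 + (-0.6667)·(-4) + (-0.3333)·(-1) = 3.6667; e_2·a_3 = 0.1617·1 + 0.5659·(-4) + (-0.8085)·(-1) = -1.2935.
u_3 = a_3 − 3.6667·e_1 + 1.2935·e_2 = (-1.2353, -0.8235, -0.8235).
‖u_3‖ = 1.6977, so e_3 = (-0.7276, -0.4851, -0.4851).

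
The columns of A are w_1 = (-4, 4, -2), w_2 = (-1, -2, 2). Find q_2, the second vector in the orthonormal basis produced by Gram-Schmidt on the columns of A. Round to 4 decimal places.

q_2 = (-0.7029, -0.4134, 0.5788)

w_1 = (-4, 4, -2); ‖w_1‖ = 6.0000, so q_1 = (-0.6667, 0.6667, -0.3333).
q_1·w_2 = (-0.6667)·(-1) + 0.6667·(-2) + (-0.3333)·2 = -1.3333.
u_2 = w_2 + 1.3333·q_1 = (-1.8889, -1.1111, 1.5556).
‖u_2‖ = 2.6874, so q_2 = (-0.7029, -0.4134, 0.5788).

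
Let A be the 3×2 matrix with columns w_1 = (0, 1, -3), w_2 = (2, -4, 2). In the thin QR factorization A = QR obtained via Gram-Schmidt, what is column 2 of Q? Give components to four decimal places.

w_1 = (0, 1, -3); ‖w_1‖ = 3.1623, so q_1 = (0.0000, 0.3162, -0.9487).
q_1·w_2 = 0.0000·2 + 0.3162·(-4) + (-0.9487)·2 = -3.1623.
u_2 = w_2 + 3.1623·q_1 = (2.0000, -3.0000, -1.0000).
‖u_2‖ = 3.7417, so q_2 = (0.5345, -0.8018, -0.2673).

q_2 = (0.5345, -0.8018, -0.2673)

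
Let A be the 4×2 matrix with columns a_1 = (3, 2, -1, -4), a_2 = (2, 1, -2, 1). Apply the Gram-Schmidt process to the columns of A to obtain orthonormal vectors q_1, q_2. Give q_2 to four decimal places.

q_1 = a_1/‖a_1‖ = (3, 2, -1, -4)/5.4772 = (0.5477, 0.3651, -0.1826, -0.7303).
r_{12} = q_1·a_2 = 1.0954.
u_2 = a_2 − 1.0954·q_1 = (1.4000, 0.6000, -1.8000, 1.8000).
‖u_2‖ = 2.9665, so q_2 = (0.4719, 0.2023, -0.6068, 0.6068).

q_2 = (0.4719, 0.2023, -0.6068, 0.6068)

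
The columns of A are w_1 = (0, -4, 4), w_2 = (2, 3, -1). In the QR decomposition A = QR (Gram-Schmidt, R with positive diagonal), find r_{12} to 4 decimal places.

w_1 = (0, -4, 4); ‖w_1‖ = 5.6569, so q_1 = (0.0000, -0.7071, 0.7071).
r_{12} = q_1·w_2 = -2.8284.

r_{12} = -2.8284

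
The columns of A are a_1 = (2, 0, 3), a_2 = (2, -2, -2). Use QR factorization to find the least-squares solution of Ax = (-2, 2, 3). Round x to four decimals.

a_1 = (2, 0, 3); ‖a_1‖ = 3.6056, so e_1 = (0.5547, 0.0000, 0.8321).
e_1·a_2 = 0.5547·2 + 0.0000·(-2) + 0.8321·(-2) = -0.5547.
u_2 = a_2 + 0.5547·e_1 = (2.3077, -2.0000, -1.5385).
‖u_2‖ = 3.4194, so e_2 = (0.6749, -0.5849, -0.4499).
Qᵀb = (1.3868, -3.8693).
Back-substitute: x_2 = -3.8693/3.4194 = -1.1316.
x_1 = (1.3868 + 0.5547·(-1.1316))/3.6056 = 0.2105.

x = (0.2105, -1.1316)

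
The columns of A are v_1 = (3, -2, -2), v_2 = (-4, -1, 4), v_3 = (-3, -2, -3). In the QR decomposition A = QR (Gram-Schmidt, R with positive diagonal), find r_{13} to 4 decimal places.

r_{13} = 0.2425

q_1 = v_1/‖v_1‖ = (3, -2, -2)/4.1231 = (0.7276, -0.4851, -0.4851).
r_{13} = q_1·v_3 = 0.2425.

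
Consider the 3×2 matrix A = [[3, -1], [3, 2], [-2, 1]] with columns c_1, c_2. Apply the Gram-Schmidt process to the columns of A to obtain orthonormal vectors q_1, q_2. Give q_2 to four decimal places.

q_2 = (-0.4657, 0.7637, 0.4471)

q_1 = c_1/‖c_1‖ = (3, 3, -2)/4.6904 = (0.6396, 0.6396, -0.4264).
r_{12} = q_1·c_2 = 0.2132.
u_2 = c_2 − 0.2132·q_1 = (-1.1364, 1.8636, 1.0909).
‖u_2‖ = 2.4402, so q_2 = (-0.4657, 0.7637, 0.4471).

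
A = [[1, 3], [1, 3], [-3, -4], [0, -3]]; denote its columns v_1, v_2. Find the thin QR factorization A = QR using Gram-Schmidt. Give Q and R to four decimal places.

v_1 = (1, 1, -3, 0); ‖v_1‖ = 3.3166, so e_1 = (0.3015, 0.3015, -0.9045, 0.0000).
e_1·v_2 = 0.3015·3 + 0.3015·3 + (-0.9045)·(-4) + 0.0000·(-3) = 5.4272.
u_2 = v_2 − 5.4272·e_1 = (1.3636, 1.3636, 0.9091, -3.0000).
‖u_2‖ = 3.6804, so e_2 = (0.3705, 0.3705, 0.2470, -0.8151).

Q = [[0.3015, 0.3705], [0.3015, 0.3705], [-0.9045, 0.2470], [0.0000, -0.8151]], R = [[3.3166, 5.4272], [0.0000, 3.6804]]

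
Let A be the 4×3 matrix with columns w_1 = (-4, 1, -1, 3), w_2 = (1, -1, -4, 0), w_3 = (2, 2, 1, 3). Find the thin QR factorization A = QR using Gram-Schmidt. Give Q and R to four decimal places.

Q = [[-0.7698, 0.2010, 0.6022], [0.1925, -0.2272, 0.4161], [-0.1925, -0.9525, 0.0465], [0.5774, 0.0262, 0.6797]], R = [[5.1962, -0.1925, 0.3849], [0.0000, 4.2383, -0.9263], [0.0000, 0.0000, 4.1224]]

w_1 = (-4, 1, -1, 3); ‖w_1‖ = 5.1962, so e_1 = (-0.7698, 0.1925, -0.1925, 0.5774).
e_1·w_2 = (-0.7698)·1 + 0.1925·(-1) + (-0.1925)·(-4) + 0.5774·0 = -0.1925.
u_2 = w_2 + 0.1925·e_1 = (0.8519, -0.9630, -4.0370, 0.1111).
‖u_2‖ = 4.2383, so e_2 = (0.2010, -0.2272, -0.9525, 0.0262).
e_1·w_3 = (-0.7698)·2 + 0.1925·2 + (-0.1925)·1 + 0.5774·3 = 0.3849; e_2·w_3 = 0.2010·2 + (-0.2272)·2 + (-0.9525)·1 + 0.0262·3 = -0.9263.
u_3 = w_3 − 0.3849·e_1 + 0.9263·e_2 = (2.4825, 1.7155, 0.1918, 2.8021).
‖u_3‖ = 4.1224, so e_3 = (0.6022, 0.4161, 0.0465, 0.6797).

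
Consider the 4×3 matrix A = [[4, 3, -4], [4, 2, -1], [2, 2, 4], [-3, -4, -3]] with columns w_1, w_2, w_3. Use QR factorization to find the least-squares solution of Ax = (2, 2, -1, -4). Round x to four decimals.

x = (-0.4762, 1.2952, -0.2667)

q_1 = w_1/‖w_1‖ = (4, 4, 2, -3)/6.7082 = (0.5963, 0.5963, 0.2981, -0.4472).
r_{12} = q_1·w_2 = 5.3666.
u_2 = w_2 − 5.3666·q_1 = (-0.2000, -1.2000, 0.4000, -1.6000).
‖u_2‖ = 2.0494, so q_2 = (-0.0976, -0.5855, 0.1952, -0.7807).
r_{13} = q_1·w_3 = -0.4472; r_{23} = q_2·w_3 = 4.0988.
u_3 = w_3 + 0.4472·q_1 − 4.0988·q_2 = (-3.3333, 1.6667, 3.3333, 0.0000).
‖u_3‖ = 5.0000, so q_3 = (-0.6667, 0.3333, 0.6667, 0.0000).
Qᵀb = (3.8759, 1.5614, -1.3333).
Back-substitute: x_3 = -1.3333/5.0000 = -0.2667.
x_2 = (1.5614 − 4.0988·(-0.2667))/2.0494 = 1.2952.
x_1 = (3.8759 − 5.3666·1.2952 + 0.4472·(-0.2667))/6.7082 = -0.4762.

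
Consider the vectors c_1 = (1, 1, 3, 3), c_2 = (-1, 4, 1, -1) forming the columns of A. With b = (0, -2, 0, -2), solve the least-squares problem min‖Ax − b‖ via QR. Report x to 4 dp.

x = (-0.3612, -0.2588)

c_1 = (1, 1, 3, 3); ‖c_1‖ = 4.4721, so e_1 = (0.2236, 0.2236, 0.6708, 0.6708).
e_1·c_2 = 0.2236·(-1) + 0.2236·4 + 0.6708·1 + 0.6708·(-1) = 0.6708.
u_2 = c_2 − 0.6708·e_1 = (-1.1500, 3.8500, 0.5500, -1.4500).
‖u_2‖ = 4.3070, so e_2 = (-0.2670, 0.8939, 0.1277, -0.3367).
Qᵀb = (-1.7889, -1.1145).
Back-substitute: x_2 = -1.1145/4.3070 = -0.2588.
x_1 = (-1.7889 − 0.6708·(-0.2588))/4.4721 = -0.3612.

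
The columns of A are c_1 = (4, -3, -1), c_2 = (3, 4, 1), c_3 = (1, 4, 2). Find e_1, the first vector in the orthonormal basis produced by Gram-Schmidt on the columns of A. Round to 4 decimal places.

c_1 = (4, -3, -1); ‖c_1‖ = 5.0990, so e_1 = (0.7845, -0.5883, -0.1961).

e_1 = (0.7845, -0.5883, -0.1961)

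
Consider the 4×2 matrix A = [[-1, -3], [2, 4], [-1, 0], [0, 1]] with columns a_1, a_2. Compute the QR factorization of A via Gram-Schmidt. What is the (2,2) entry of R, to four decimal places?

r_{22} = 2.4152

a_1 = (-1, 2, -1, 0); ‖a_1‖ = 2.4495, so q_1 = (-0.4082, 0.8165, -0.4082, 0.0000).
q_1·a_2 = (-0.4082)·(-3) + 0.8165·4 + (-0.4082)·0 + 0.0000·1 = 4.4907.
u_2 = a_2 − 4.4907·q_1 = (-1.1667, 0.3333, 1.8333, 1.0000).
r_{22} = ‖u_2‖ = 2.4152.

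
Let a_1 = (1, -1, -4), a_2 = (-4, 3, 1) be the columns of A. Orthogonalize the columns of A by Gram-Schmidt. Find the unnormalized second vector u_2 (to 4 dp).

e_1 = a_1/‖a_1‖ = (1, -1, -4)/4.2426 = (0.2357, -0.2357, -0.9428).
r_{12} = e_1·a_2 = -2.5927.
u_2 = a_2 + 2.5927·e_1 = (-3.3889, 2.3889, -1.4444).

u_2 = (-3.3889, 2.3889, -1.4444)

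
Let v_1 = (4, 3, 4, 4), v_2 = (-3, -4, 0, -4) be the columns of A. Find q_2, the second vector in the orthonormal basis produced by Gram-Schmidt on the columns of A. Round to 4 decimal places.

q_2 = (-0.0537, -0.5269, 0.7806, -0.3318)

v_1 = (4, 3, 4, 4); ‖v_1‖ = 7.5498, so q_1 = (0.5298, 0.3974, 0.5298, 0.5298).
q_1·v_2 = 0.5298·(-3) + 0.3974·(-4) + 0.5298·0 + 0.5298·(-4) = -5.2981.
u_2 = v_2 + 5.2981·q_1 = (-0.1930, -1.8947, 2.8070, -1.1930).
‖u_2‖ = 3.5958, so q_2 = (-0.0537, -0.5269, 0.7806, -0.3318).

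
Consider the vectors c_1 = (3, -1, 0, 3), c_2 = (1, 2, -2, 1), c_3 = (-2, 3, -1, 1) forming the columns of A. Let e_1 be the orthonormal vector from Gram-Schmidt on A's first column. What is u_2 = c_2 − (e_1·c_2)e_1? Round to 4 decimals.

e_1 = c_1/‖c_1‖ = (3, -1, 0, 3)/4.3589 = (0.6882, -0.2294, 0.0000, 0.6882).
r_{12} = e_1·c_2 = 0.9177.
u_2 = c_2 − 0.9177·e_1 = (0.3684, 2.2105, -2.0000, 0.3684).

u_2 = (0.3684, 2.2105, -2.0000, 0.3684)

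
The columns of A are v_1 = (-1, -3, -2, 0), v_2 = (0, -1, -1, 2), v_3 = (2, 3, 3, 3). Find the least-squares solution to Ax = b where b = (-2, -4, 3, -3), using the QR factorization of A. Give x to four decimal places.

v_1 = (-1, -3, -2, 0); ‖v_1‖ = 3.7417, so q_1 = (-0.2673, -0.8018, -0.5345, 0.0000).
q_1·v_2 = (-0.2673)·0 + (-0.8018)·(-1) + (-0.5345)·(-1) + 0.0000·2 = 1.3363.
u_2 = v_2 − 1.3363·q_1 = (0.3571, 0.0714, -0.2857, 2.0000).
‖u_2‖ = 2.0529, so q_2 = (0.1740, 0.0348, -0.1392, 0.9742).
q_1·v_3 = (-0.2673)·2 + (-0.8018)·3 + (-0.5345)·3 + 0.0000·3 = -4.5434; q_2·v_3 = 0.1740·2 + 0.0348·3 + (-0.1392)·3 + 0.9742·3 = 2.9575.
u_3 = v_3 + 4.5434·q_1 − 2.9575·q_2 = (0.2712, -0.7458, 0.9831, 0.1186).
‖u_3‖ = 1.2689, so q_3 = (0.2137, -0.5877, 0.7747, 0.0935).
Qᵀb = (2.1381, -3.8274, 3.9671).
Back-substitute: x_3 = 3.9671/1.2689 = 3.1263.
x_2 = (-3.8274 − 2.9575·3.1263)/2.0529 = -6.3684.
x_1 = (2.1381 − 1.3363·(-6.3684) + 4.5434·3.1263)/3.7417 = 6.6421.

x = (6.6421, -6.3684, 3.1263)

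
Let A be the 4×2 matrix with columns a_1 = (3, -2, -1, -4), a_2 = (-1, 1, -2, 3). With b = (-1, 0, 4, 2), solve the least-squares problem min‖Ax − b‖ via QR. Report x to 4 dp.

q_1 = a_1/‖a_1‖ = (3, -2, -1, -4)/5.4772 = (0.5477, -0.3651, -0.1826, -0.7303).
r_{12} = q_1·a_2 = -2.7386.
u_2 = a_2 + 2.7386·q_1 = (0.5000, 0.0000, -2.5000, 1.0000).
‖u_2‖ = 2.7386, so q_2 = (0.1826, 0.0000, -0.9129, 0.3651).
Qᵀb = (-2.7386, -3.1038).
Back-substitute: x_2 = -3.1038/2.7386 = -1.1333.
x_1 = (-2.7386 + 2.7386·(-1.1333))/5.4772 = -1.0667.

x = (-1.0667, -1.1333)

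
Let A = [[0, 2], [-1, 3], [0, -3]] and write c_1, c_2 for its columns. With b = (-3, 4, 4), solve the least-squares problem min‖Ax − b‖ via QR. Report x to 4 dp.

e_1 = c_1/‖c_1‖ = (0, -1, 0)/1.0000 = (0.0000, -1.0000, 0.0000).
r_{12} = e_1·c_2 = -3.0000.
u_2 = c_2 + 3.0000·e_1 = (2.0000, 0.0000, -3.0000).
‖u_2‖ = 3.6056, so e_2 = (0.5547, 0.0000, -0.8321).
Qᵀb = (-4.0000, -4.9923).
Back-substitute: x_2 = -4.9923/3.6056 = -1.3846.
x_1 = (-4.0000 + 3.0000·(-1.3846))/1.0000 = -8.1538.

x = (-8.1538, -1.3846)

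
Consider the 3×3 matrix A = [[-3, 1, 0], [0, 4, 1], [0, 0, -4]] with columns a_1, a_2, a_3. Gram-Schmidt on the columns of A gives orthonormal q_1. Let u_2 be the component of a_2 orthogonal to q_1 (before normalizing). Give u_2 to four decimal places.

u_2 = (0.0000, 4.0000, 0.0000)

a_1 = (-3, 0, 0); ‖a_1‖ = 3.0000, so q_1 = (-1.0000, 0.0000, 0.0000).
q_1·a_2 = (-1.0000)·1 + 0.0000·4 + 0.0000·0 = -1.0000.
u_2 = a_2 + 1.0000·q_1 = (0.0000, 4.0000, 0.0000).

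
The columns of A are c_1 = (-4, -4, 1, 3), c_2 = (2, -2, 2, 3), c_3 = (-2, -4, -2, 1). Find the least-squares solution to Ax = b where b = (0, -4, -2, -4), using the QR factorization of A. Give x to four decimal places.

x = (-0.7306, -0.1974, 1.3943)

c_1 = (-4, -4, 1, 3); ‖c_1‖ = 6.4807, so e_1 = (-0.6172, -0.6172, 0.1543, 0.4629).
e_1·c_2 = (-0.6172)·2 + (-0.6172)·(-2) + 0.1543·2 + 0.4629·3 = 1.6973.
u_2 = c_2 − 1.6973·e_1 = (3.0476, -0.9524, 1.7381, 2.2143).
‖u_2‖ = 4.2566, so e_2 = (0.7160, -0.2237, 0.4083, 0.5202).
e_1·c_3 = (-0.6172)·(-2) + (-0.6172)·(-4) + 0.1543·(-2) + 0.4629·1 = 3.8576; e_2·c_3 = 0.7160·(-2) + (-0.2237)·(-4) + 0.4083·(-2) + 0.5202·1 = -0.8334.
u_3 = c_3 − 3.8576·e_1 + 0.8334·e_2 = (0.9777, -1.8055, -2.2549, -0.3522).
‖u_3‖ = 3.0699, so e_3 = (0.3185, -0.5881, -0.7345, -0.1147).
Qᵀb = (0.3086, -2.0025, 4.2804).
Back-substitute: x_3 = 4.2804/3.0699 = 1.3943.
x_2 = (-2.0025 + 0.8334·1.3943)/4.2566 = -0.1974.
x_1 = (0.3086 − 1.6973·(-0.1974) − 3.8576·1.3943)/6.4807 = -0.7306.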